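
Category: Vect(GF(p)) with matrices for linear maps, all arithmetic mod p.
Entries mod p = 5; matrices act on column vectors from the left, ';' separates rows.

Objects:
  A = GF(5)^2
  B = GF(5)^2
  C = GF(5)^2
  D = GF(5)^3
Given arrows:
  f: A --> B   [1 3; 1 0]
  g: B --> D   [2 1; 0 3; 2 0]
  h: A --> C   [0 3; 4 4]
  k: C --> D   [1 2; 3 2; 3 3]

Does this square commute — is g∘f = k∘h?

Along f;g (path 1):
  e0=⟨1,0⟩ f-->⟨1,1⟩ g-->⟨3,3,2⟩
  e1=⟨0,1⟩ f-->⟨3,0⟩ g-->⟨1,0,1⟩
  ⟦path⟧₁ = [3 1; 3 0; 2 1]
Along h;k (path 2):
  e0=⟨1,0⟩ h-->⟨0,4⟩ k-->⟨3,3,2⟩
  e1=⟨0,1⟩ h-->⟨3,4⟩ k-->⟨1,2,1⟩
  ⟦path⟧₂ = [3 1; 3 2; 2 1]
Equal? NO — does not commute

Answer: DOES NOT COMMUTE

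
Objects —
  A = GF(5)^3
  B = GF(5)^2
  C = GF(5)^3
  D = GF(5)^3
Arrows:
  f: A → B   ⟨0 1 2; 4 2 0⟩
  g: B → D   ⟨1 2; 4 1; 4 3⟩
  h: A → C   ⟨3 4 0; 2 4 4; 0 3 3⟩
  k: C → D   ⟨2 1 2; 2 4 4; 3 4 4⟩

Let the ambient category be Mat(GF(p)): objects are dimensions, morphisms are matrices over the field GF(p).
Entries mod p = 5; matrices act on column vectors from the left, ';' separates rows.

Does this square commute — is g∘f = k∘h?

Answer: DOES NOT COMMUTE

Work:
Along f;g (path 1):
  e0=(1,0,0) f→(0,4) g→(3,4,2)
  e1=(0,1,0) f→(1,2) g→(0,1,0)
  e2=(0,0,1) f→(2,0) g→(2,3,3)
  composite₁ = ⟨3 0 2; 4 1 3; 2 0 3⟩
Along h;k (path 2):
  e0=(1,0,0) h→(3,2,0) k→(3,4,2)
  e1=(0,1,0) h→(4,4,3) k→(3,1,0)
  e2=(0,0,1) h→(0,4,3) k→(0,3,3)
  composite₂ = ⟨3 3 0; 4 1 3; 2 0 3⟩
Equal? distinct morphisms ✗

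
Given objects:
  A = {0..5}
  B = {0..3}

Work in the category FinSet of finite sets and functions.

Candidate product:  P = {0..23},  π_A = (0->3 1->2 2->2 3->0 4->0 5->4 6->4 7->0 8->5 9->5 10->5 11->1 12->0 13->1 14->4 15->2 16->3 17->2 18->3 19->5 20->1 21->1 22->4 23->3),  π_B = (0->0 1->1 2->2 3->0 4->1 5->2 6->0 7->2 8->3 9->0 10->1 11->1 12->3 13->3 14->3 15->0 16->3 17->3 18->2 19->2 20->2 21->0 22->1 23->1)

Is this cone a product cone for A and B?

|A|·|B| = 6·4 = 24;  |P| = 24
Check the pairing map k ↦ (π_A(k), π_B(k)):
  0 -> (3,0)
  1 -> (2,1)
  2 -> (2,2)
  3 -> (0,0)
  4 -> (0,1)
  5 -> (4,2)
  6 -> (4,0)
  7 -> (0,2)
  8 -> (5,3)
  9 -> (5,0)
  10 -> (5,1)
  11 -> (1,1)
  12 -> (0,3)
  13 -> (1,3)
  14 -> (4,3)
  15 -> (2,0)
  16 -> (3,3)
  17 -> (2,3)
  18 -> (3,2)
  19 -> (5,2)
  20 -> (1,2)
  21 -> (1,0)
  22 -> (4,1)
  23 -> (3,1)
distinct pairs in image: 24 / 24 needed
  → bijection onto A×B; projections well-typed.

Answer: VALID PRODUCT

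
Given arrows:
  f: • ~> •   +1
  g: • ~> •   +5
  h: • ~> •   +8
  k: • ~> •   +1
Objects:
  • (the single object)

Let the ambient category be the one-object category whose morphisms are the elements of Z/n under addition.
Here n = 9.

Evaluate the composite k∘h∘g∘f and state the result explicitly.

Answer: +6

Work:
  0 +1≡1 +5≡6 +8≡5 +1≡6  (mod 9)
⟦path⟧: +6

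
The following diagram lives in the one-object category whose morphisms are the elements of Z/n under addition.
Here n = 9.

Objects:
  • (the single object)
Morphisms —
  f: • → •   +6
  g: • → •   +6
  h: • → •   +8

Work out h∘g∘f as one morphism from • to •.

  0 +6≡6 +6≡3 +8≡2  (mod 9)
⟦path⟧: +2

Answer: +2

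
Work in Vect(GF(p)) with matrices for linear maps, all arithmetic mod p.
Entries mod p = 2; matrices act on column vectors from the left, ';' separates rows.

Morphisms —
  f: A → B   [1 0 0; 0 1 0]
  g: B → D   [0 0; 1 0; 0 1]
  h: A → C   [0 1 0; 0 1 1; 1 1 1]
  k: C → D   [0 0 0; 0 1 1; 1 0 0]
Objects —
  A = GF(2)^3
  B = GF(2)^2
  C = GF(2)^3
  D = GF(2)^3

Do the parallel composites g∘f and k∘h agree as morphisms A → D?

Answer: COMMUTES

Work:
Path 1 = f;g:
  e0=⟨1,0,0⟩ f→⟨1,0⟩ g→⟨0,1,0⟩
  e1=⟨0,1,0⟩ f→⟨0,1⟩ g→⟨0,0,1⟩
  e2=⟨0,0,1⟩ f→⟨0,0⟩ g→⟨0,0,0⟩
  result₁ = [0 0 0; 1 0 0; 0 1 0]
Path 2 = h;k:
  e0=⟨1,0,0⟩ h→⟨0,0,1⟩ k→⟨0,1,0⟩
  e1=⟨0,1,0⟩ h→⟨1,1,1⟩ k→⟨0,0,1⟩
  e2=⟨0,0,1⟩ h→⟨0,1,1⟩ k→⟨0,0,0⟩
  result₂ = [0 0 0; 1 0 0; 0 1 0]
Equal? YES — commutes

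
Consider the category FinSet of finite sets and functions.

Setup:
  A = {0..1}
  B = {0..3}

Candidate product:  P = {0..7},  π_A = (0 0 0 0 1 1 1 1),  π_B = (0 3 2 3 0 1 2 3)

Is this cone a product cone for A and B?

|A|·|B| = 2·4 = 8;  |P| = 8
Check the pairing map k ↦ (π_A(k), π_B(k)):
  0 : (0,0)
  1 : (0,3)
  2 : (0,2)
  3 : (0,3)  ✗ repeats pair of k=1
  4 : (1,0)
  5 : (1,1)
  6 : (1,2)
  7 : (1,3)
distinct pairs in image: 7 / 8 needed
  → (0,3) hit at k=1 and k=3

Answer: NOT A VALID PRODUCT — duplicate pair at indices 3,1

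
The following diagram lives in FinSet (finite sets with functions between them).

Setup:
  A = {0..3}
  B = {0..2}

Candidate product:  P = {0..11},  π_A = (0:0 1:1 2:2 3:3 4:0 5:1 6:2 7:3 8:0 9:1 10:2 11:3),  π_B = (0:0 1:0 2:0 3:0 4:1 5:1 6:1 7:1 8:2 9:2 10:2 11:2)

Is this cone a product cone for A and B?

Answer: VALID PRODUCT

Derivation:
|A|·|B| = 4·3 = 12;  |P| = 12
Check the pairing map k ↦ (π_A(k), π_B(k)):
  0 : (0,0)
  1 : (1,0)
  2 : (2,0)
  3 : (3,0)
  4 : (0,1)
  5 : (1,1)
  6 : (2,1)
  7 : (3,1)
  8 : (0,2)
  9 : (1,2)
  10 : (2,2)
  11 : (3,2)
distinct pairs in image: 12 / 12 needed
  → bijection onto A×B; projections well-typed.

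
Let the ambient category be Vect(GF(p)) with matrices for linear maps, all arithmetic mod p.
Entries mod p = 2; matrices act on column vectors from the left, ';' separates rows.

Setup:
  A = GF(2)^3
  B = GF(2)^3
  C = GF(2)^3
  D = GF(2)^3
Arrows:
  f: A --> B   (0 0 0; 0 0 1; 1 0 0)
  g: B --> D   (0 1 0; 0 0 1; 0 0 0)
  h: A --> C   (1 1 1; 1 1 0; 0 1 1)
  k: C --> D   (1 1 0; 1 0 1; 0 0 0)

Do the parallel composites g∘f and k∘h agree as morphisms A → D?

Answer: COMMUTES

Trace:
Along f;g (path 1):
  e0=⟨1,0,0⟩ f-->⟨0,0,1⟩ g-->⟨0,1,0⟩
  e1=⟨0,1,0⟩ f-->⟨0,0,0⟩ g-->⟨0,0,0⟩
  e2=⟨0,0,1⟩ f-->⟨0,1,0⟩ g-->⟨1,0,0⟩
  result₁ = (0 0 1; 1 0 0; 0 0 0)
Along h;k (path 2):
  e0=⟨1,0,0⟩ h-->⟨1,1,0⟩ k-->⟨0,1,0⟩
  e1=⟨0,1,0⟩ h-->⟨1,1,1⟩ k-->⟨0,0,0⟩
  e2=⟨0,0,1⟩ h-->⟨1,0,1⟩ k-->⟨1,0,0⟩
  result₂ = (0 0 1; 1 0 0; 0 0 0)
Equal? equal; square commutes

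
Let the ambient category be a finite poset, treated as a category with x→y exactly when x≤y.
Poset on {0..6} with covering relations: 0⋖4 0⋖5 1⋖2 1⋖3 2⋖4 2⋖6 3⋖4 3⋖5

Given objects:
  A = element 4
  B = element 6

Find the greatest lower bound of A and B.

Answer: A∧B = 2

Derivation:
Common predecessors of 4,6: {1,2}
  1 <= 2
  2 <= 2
glb = 2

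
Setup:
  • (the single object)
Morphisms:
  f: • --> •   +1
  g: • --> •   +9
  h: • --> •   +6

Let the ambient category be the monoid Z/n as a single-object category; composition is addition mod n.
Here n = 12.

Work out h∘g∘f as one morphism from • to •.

  0 +1≡1 +9≡10 +6≡4  (mod 12)
composite: +4

Answer: +4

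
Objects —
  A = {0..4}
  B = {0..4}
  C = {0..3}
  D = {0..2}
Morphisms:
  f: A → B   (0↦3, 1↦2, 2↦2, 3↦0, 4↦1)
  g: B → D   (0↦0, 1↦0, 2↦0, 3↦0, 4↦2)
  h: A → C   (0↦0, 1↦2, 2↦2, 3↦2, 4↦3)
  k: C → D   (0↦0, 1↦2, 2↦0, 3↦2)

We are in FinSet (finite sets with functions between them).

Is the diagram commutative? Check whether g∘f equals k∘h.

1) trace f;g:
  0 f→3 g→0
  1 f→2 g→0
  2 f→2 g→0
  3 f→0 g→0
  4 f→1 g→0
  result₁ = (0↦0, 1↦0, 2↦0, 3↦0, 4↦0)
2) trace h;k:
  0 h→0 k→0
  1 h→2 k→0
  2 h→2 k→0
  3 h→2 k→0
  4 h→3 k→2
  result₂ = (0↦0, 1↦0, 2↦0, 3↦0, 4↦2)
Equal? NO — does not commute

Answer: DOES NOT COMMUTE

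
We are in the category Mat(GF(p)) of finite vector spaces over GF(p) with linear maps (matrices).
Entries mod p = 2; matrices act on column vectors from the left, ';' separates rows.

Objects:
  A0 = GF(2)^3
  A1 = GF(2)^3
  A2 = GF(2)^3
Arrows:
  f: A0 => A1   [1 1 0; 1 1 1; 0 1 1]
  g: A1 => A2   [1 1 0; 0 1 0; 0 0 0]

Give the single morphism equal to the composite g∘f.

Answer: [0 0 1; 1 1 1; 0 0 0]

Work:
  e0=⟨1,0,0⟩ f=>⟨1,1,0⟩ g=>⟨0,1,0⟩
  e1=⟨0,1,0⟩ f=>⟨1,1,1⟩ g=>⟨0,1,0⟩
  e2=⟨0,0,1⟩ f=>⟨0,1,1⟩ g=>⟨1,1,0⟩
⟦path⟧: [0 0 1; 1 1 1; 0 0 0]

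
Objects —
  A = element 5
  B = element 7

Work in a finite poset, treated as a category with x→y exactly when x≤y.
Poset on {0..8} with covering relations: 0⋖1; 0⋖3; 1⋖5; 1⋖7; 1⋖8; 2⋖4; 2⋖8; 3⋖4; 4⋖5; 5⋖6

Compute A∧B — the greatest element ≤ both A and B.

Answer: A∧B = 1

Work:
Common predecessors of 5,7: {0,1}
  0 <= 1
  1 <= 1
glb = 1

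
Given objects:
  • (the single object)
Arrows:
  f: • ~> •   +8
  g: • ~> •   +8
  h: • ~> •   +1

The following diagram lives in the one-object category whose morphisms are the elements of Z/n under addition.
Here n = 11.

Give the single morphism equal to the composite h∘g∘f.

Answer: +6

Work:
  0 +8≡8 +8≡5 +1≡6  (mod 11)
result: +6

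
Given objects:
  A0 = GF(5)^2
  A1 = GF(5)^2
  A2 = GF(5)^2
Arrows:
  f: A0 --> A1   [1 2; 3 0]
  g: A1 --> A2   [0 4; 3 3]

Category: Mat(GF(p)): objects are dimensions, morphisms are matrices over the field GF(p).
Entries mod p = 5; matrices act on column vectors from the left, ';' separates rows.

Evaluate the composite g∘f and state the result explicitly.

Answer: [2 0; 2 1]

Trace:
  e0=⟨1,0⟩ f-->⟨1,3⟩ g-->⟨2,2⟩
  e1=⟨0,1⟩ f-->⟨2,0⟩ g-->⟨0,1⟩
⟦path⟧: [2 0; 2 1]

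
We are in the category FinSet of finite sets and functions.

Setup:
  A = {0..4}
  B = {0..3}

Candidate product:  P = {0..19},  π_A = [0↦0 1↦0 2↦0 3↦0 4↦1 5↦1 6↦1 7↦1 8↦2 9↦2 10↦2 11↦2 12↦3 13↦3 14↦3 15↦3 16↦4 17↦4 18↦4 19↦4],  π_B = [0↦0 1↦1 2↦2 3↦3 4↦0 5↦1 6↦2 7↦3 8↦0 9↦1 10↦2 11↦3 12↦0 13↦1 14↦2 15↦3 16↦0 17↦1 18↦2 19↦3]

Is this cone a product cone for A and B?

Answer: VALID PRODUCT

Work:
|A|·|B| = 5·4 = 20;  |P| = 20
Check the pairing map k ↦ (π_A(k), π_B(k)):
  0 ↦ (0,0)
  1 ↦ (0,1)
  2 ↦ (0,2)
  3 ↦ (0,3)
  4 ↦ (1,0)
  5 ↦ (1,1)
  6 ↦ (1,2)
  7 ↦ (1,3)
  8 ↦ (2,0)
  9 ↦ (2,1)
  10 ↦ (2,2)
  11 ↦ (2,3)
  12 ↦ (3,0)
  13 ↦ (3,1)
  14 ↦ (3,2)
  15 ↦ (3,3)
  16 ↦ (4,0)
  17 ↦ (4,1)
  18 ↦ (4,2)
  19 ↦ (4,3)
distinct pairs in image: 20 / 20 needed
  → bijection onto A×B; projections well-typed.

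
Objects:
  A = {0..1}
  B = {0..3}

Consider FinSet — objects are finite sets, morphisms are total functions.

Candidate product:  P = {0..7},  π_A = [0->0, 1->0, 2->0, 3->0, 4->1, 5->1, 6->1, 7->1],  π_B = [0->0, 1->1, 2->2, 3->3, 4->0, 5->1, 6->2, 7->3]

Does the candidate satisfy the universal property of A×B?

Answer: VALID PRODUCT

Derivation:
|A|·|B| = 2·4 = 8;  |P| = 8
Check the pairing map k ↦ (π_A(k), π_B(k)):
  0 -> (0,0)
  1 -> (0,1)
  2 -> (0,2)
  3 -> (0,3)
  4 -> (1,0)
  5 -> (1,1)
  6 -> (1,2)
  7 -> (1,3)
distinct pairs in image: 8 / 8 needed
  → bijection onto A×B; projections well-typed.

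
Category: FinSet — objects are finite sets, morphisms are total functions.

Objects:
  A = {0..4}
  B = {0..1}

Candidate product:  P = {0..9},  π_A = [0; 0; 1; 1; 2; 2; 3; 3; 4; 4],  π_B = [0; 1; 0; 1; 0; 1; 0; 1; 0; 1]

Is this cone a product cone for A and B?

Answer: VALID PRODUCT

Work:
|A|·|B| = 5·2 = 10;  |P| = 10
Check the pairing map k ↦ (π_A(k), π_B(k)):
  0 : (0,0)
  1 : (0,1)
  2 : (1,0)
  3 : (1,1)
  4 : (2,0)
  5 : (2,1)
  6 : (3,0)
  7 : (3,1)
  8 : (4,0)
  9 : (4,1)
distinct pairs in image: 10 / 10 needed
  → bijection onto A×B; projections well-typed.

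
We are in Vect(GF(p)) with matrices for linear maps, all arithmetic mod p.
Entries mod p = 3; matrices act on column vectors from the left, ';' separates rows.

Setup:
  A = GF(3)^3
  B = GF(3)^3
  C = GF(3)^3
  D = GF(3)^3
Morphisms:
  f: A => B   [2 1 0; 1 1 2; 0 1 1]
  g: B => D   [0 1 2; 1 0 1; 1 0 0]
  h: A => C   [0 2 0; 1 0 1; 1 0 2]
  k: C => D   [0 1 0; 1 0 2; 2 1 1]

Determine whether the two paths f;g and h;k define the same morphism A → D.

Answer: COMMUTES

Trace:
Along f;g (path 1):
  e0=(1,0,0) f=>(2,1,0) g=>(1,2,2)
  e1=(0,1,0) f=>(1,1,1) g=>(0,2,1)
  e2=(0,0,1) f=>(0,2,1) g=>(1,1,0)
  ⟦path⟧₁ = [1 0 1; 2 2 1; 2 1 0]
Along h;k (path 2):
  e0=(1,0,0) h=>(0,1,1) k=>(1,2,2)
  e1=(0,1,0) h=>(2,0,0) k=>(0,2,1)
  e2=(0,0,1) h=>(0,1,2) k=>(1,1,0)
  ⟦path⟧₂ = [1 0 1; 2 2 1; 2 1 0]
Equal? same morphism ✓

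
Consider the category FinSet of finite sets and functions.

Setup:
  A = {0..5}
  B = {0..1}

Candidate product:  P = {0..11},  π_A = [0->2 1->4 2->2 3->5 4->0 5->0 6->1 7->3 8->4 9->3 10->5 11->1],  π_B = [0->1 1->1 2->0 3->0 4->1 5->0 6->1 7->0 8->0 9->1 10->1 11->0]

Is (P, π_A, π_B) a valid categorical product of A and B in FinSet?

|A|·|B| = 6·2 = 12;  |P| = 12
Check the pairing map k ↦ (π_A(k), π_B(k)):
  0 -> (2,1)
  1 -> (4,1)
  2 -> (2,0)
  3 -> (5,0)
  4 -> (0,1)
  5 -> (0,0)
  6 -> (1,1)
  7 -> (3,0)
  8 -> (4,0)
  9 -> (3,1)
  10 -> (5,1)
  11 -> (1,0)
distinct pairs in image: 12 / 12 needed
  → bijection onto A×B; projections well-typed.

Answer: VALID PRODUCT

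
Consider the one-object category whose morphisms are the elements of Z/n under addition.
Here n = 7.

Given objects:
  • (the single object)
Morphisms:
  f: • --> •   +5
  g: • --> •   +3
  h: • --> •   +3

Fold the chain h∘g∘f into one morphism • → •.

  0 +5≡5 +3≡1 +3≡4  (mod 7)
result: +4

Answer: +4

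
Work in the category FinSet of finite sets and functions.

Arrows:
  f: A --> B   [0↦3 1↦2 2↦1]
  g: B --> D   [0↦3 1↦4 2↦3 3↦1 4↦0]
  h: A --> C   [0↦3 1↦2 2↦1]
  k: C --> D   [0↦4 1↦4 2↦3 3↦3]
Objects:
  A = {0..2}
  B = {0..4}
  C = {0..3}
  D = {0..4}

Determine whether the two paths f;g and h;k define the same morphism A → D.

Path 1 = f;g:
  0 f-->3 g-->1
  1 f-->2 g-->3
  2 f-->1 g-->4
  composite₁ = [0↦1 1↦3 2↦4]
Path 2 = h;k:
  0 h-->3 k-->3
  1 h-->2 k-->3
  2 h-->1 k-->4
  composite₂ = [0↦3 1↦3 2↦4]
Equal? distinct morphisms ✗

Answer: DOES NOT COMMUTE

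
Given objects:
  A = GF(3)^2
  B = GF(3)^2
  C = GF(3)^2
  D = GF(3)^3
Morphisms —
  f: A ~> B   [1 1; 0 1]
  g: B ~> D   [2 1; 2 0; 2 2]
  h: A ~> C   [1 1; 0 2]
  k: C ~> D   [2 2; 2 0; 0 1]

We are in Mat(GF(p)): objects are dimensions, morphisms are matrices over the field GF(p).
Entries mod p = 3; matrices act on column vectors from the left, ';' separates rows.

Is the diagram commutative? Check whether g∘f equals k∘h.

Path 1 = f;g:
  e0=(1,0) f~>(1,0) g~>(2,2,2)
  e1=(0,1) f~>(1,1) g~>(0,2,1)
  composite₁ = [2 0; 2 2; 2 1]
Path 2 = h;k:
  e0=(1,0) h~>(1,0) k~>(2,2,0)
  e1=(0,1) h~>(1,2) k~>(0,2,2)
  composite₂ = [2 0; 2 2; 0 2]
Equal? distinct morphisms ✗

Answer: DOES NOT COMMUTE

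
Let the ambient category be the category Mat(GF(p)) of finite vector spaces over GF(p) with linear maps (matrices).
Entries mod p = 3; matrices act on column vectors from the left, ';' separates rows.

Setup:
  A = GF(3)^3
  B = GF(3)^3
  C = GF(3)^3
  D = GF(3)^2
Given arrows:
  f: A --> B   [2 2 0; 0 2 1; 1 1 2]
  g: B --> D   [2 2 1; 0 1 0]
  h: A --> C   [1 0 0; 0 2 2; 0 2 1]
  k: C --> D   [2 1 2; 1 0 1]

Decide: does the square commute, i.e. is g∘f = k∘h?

Along f;g (path 1):
  e0=(1,0,0) f-->(2,0,1) g-->(2,0)
  e1=(0,1,0) f-->(2,2,1) g-->(0,2)
  e2=(0,0,1) f-->(0,1,2) g-->(1,1)
  composite₁ = [2 0 1; 0 2 1]
Along h;k (path 2):
  e0=(1,0,0) h-->(1,0,0) k-->(2,1)
  e1=(0,1,0) h-->(0,2,2) k-->(0,2)
  e2=(0,0,1) h-->(0,2,1) k-->(1,1)
  composite₂ = [2 0 1; 1 2 1]
Equal? distinct morphisms ✗

Answer: DOES NOT COMMUTE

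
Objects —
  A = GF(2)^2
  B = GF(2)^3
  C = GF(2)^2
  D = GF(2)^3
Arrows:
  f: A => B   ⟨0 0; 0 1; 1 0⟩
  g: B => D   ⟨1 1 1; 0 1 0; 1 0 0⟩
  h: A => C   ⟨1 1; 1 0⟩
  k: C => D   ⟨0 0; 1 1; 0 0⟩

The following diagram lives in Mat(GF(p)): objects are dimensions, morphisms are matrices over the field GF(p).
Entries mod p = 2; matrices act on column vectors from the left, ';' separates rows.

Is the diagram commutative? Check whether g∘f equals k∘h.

Answer: DOES NOT COMMUTE

Derivation:
Path 1 = f;g:
  e0=⟨1,0⟩ f=>⟨0,0,1⟩ g=>⟨1,0,0⟩
  e1=⟨0,1⟩ f=>⟨0,1,0⟩ g=>⟨1,1,0⟩
  ⟦path⟧₁ = ⟨1 1; 0 1; 0 0⟩
Path 2 = h;k:
  e0=⟨1,0⟩ h=>⟨1,1⟩ k=>⟨0,0,0⟩
  e1=⟨0,1⟩ h=>⟨1,0⟩ k=>⟨0,1,0⟩
  ⟦path⟧₂ = ⟨0 0; 0 1; 0 0⟩
Equal? distinct morphisms ✗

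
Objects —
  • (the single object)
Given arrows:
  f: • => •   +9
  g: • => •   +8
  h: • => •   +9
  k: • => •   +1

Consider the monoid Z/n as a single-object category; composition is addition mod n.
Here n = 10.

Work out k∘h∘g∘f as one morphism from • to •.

Answer: +7

Work:
  0 +9≡9 +8≡7 +9≡6 +1≡7  (mod 10)
composite: +7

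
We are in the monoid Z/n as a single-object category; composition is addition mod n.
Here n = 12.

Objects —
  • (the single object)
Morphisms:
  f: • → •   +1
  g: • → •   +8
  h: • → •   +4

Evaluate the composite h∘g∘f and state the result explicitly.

Answer: +1

Trace:
  0 +1≡1 +8≡9 +4≡1  (mod 12)
⟦path⟧: +1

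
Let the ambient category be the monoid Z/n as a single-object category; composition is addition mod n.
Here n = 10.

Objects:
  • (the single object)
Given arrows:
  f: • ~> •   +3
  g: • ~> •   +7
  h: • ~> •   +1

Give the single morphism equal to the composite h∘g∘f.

Answer: +1

Work:
  0 +3≡3 +7≡0 +1≡1  (mod 10)
⟦path⟧: +1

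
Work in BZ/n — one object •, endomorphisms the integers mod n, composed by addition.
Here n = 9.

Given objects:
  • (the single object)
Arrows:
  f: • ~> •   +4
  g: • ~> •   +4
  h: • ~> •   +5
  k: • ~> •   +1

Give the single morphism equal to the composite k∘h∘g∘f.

Answer: +5

Trace:
  0 +4≡4 +4≡8 +5≡4 +1≡5  (mod 9)
⟦path⟧: +5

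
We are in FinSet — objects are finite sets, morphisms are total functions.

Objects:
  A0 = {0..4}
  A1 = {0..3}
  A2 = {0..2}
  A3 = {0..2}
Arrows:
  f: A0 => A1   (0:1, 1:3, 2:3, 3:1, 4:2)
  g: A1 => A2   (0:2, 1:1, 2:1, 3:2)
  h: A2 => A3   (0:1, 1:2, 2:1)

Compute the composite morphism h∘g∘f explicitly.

Answer: (0:2, 1:1, 2:1, 3:2, 4:2)

Trace:
  0 f=>1 g=>1 h=>2
  1 f=>3 g=>2 h=>1
  2 f=>3 g=>2 h=>1
  3 f=>1 g=>1 h=>2
  4 f=>2 g=>1 h=>2
composite: (0:2, 1:1, 2:1, 3:2, 4:2)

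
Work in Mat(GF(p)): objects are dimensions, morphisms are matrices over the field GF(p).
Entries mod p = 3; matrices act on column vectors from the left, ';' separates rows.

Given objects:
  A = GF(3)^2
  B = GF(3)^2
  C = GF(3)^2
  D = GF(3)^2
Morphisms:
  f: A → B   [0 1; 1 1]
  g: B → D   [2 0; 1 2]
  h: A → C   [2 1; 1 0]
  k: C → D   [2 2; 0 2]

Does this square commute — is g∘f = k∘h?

Answer: COMMUTES

Work:
1) trace f;g:
  e0=(1,0) f→(0,1) g→(0,2)
  e1=(0,1) f→(1,1) g→(2,0)
  ⟦path⟧₁ = [0 2; 2 0]
2) trace h;k:
  e0=(1,0) h→(2,1) k→(0,2)
  e1=(0,1) h→(1,0) k→(2,0)
  ⟦path⟧₂ = [0 2; 2 0]
Equal? equal; square commutes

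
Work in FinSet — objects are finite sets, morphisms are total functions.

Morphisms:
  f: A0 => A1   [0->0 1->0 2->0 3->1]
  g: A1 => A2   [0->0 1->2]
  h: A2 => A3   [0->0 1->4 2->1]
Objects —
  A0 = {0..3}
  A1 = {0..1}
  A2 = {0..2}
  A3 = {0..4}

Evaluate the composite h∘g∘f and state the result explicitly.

  0 f=>0 g=>0 h=>0
  1 f=>0 g=>0 h=>0
  2 f=>0 g=>0 h=>0
  3 f=>1 g=>2 h=>1
composite: [0->0 1->0 2->0 3->1]

Answer: [0->0 1->0 2->0 3->1]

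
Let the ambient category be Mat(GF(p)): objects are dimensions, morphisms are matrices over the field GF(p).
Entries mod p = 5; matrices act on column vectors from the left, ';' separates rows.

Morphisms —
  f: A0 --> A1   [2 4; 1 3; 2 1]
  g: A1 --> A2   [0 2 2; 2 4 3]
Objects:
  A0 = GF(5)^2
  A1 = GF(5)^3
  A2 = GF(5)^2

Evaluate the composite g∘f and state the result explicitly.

Answer: [1 3; 4 3]

Work:
  e0=⟨1,0⟩ f-->⟨2,1,2⟩ g-->⟨1,4⟩
  e1=⟨0,1⟩ f-->⟨4,3,1⟩ g-->⟨3,3⟩
result: [1 3; 4 3]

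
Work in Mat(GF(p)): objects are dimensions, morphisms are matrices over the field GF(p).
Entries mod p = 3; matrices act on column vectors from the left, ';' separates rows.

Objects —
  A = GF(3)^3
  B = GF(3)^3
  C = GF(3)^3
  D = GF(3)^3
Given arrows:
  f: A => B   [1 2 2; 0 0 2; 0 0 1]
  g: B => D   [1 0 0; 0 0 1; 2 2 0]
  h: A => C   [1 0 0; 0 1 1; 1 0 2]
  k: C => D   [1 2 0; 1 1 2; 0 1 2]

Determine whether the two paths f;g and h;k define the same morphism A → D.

Along f;g (path 1):
  e0=[1,0,0] f=>[1,0,0] g=>[1,0,2]
  e1=[0,1,0] f=>[2,0,0] g=>[2,0,1]
  e2=[0,0,1] f=>[2,2,1] g=>[2,1,2]
  composite₁ = [1 2 2; 0 0 1; 2 1 2]
Along h;k (path 2):
  e0=[1,0,0] h=>[1,0,1] k=>[1,0,2]
  e1=[0,1,0] h=>[0,1,0] k=>[2,1,1]
  e2=[0,0,1] h=>[0,1,2] k=>[2,2,2]
  composite₂ = [1 2 2; 0 1 2; 2 1 2]
Equal? differ; not commutative

Answer: DOES NOT COMMUTE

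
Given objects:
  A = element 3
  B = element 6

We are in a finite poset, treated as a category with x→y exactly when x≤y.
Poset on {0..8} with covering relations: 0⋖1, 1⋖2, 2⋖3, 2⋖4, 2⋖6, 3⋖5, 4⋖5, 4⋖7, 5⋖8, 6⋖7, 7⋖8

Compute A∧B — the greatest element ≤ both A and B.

Lower bounds of A=3 and B=6: {0,1,2}
  0 ≤ 2
  1 ≤ 2
  2 ≤ 2
glb = 2

Answer: A∧B = 2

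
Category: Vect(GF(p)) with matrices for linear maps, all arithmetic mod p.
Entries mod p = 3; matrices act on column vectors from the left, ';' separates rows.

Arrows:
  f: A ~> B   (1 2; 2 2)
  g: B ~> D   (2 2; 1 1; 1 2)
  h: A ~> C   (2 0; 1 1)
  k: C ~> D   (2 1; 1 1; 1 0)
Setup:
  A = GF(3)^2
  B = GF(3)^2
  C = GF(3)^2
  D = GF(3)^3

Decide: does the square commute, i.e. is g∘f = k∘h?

Along f;g (path 1):
  e0=(1,0) f~>(1,2) g~>(0,0,2)
  e1=(0,1) f~>(2,2) g~>(2,1,0)
  ⟦path⟧₁ = (0 2; 0 1; 2 0)
Along h;k (path 2):
  e0=(1,0) h~>(2,1) k~>(2,0,2)
  e1=(0,1) h~>(0,1) k~>(1,1,0)
  ⟦path⟧₂ = (2 1; 0 1; 2 0)
Equal? distinct morphisms ✗

Answer: DOES NOT COMMUTE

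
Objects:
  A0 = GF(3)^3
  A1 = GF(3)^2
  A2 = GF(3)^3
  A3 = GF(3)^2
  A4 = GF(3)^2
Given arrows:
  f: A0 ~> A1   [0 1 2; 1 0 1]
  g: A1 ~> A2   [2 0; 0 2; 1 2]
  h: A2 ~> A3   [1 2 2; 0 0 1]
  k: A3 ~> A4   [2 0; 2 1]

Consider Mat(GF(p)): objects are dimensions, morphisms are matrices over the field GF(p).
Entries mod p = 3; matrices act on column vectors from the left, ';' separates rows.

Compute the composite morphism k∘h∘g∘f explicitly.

  e0=⟨1,0,0⟩ f~>⟨0,1⟩ g~>⟨0,2,2⟩ h~>⟨2,2⟩ k~>⟨1,0⟩
  e1=⟨0,1,0⟩ f~>⟨1,0⟩ g~>⟨2,0,1⟩ h~>⟨1,1⟩ k~>⟨2,0⟩
  e2=⟨0,0,1⟩ f~>⟨2,1⟩ g~>⟨1,2,1⟩ h~>⟨1,1⟩ k~>⟨2,0⟩
⟦path⟧: [1 2 2; 0 0 0]

Answer: [1 2 2; 0 0 0]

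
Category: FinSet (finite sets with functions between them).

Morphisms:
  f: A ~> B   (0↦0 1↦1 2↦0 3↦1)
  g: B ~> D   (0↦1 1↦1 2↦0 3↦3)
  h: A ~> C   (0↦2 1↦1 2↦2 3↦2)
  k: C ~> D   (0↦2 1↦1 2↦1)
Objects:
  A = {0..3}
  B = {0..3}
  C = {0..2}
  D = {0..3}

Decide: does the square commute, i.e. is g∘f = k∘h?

Answer: COMMUTES

Trace:
Path 1 = f;g:
  0 f~>0 g~>1
  1 f~>1 g~>1
  2 f~>0 g~>1
  3 f~>1 g~>1
  ⟦path⟧₁ = (0↦1 1↦1 2↦1 3↦1)
Path 2 = h;k:
  0 h~>2 k~>1
  1 h~>1 k~>1
  2 h~>2 k~>1
  3 h~>2 k~>1
  ⟦path⟧₂ = (0↦1 1↦1 2↦1 3↦1)
Equal? equal; square commutes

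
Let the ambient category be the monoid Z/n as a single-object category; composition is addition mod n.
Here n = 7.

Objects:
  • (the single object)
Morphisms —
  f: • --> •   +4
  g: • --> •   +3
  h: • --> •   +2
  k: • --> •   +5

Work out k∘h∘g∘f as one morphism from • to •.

  0 +4≡4 +3≡0 +2≡2 +5≡0  (mod 7)
⟦path⟧: +0

Answer: +0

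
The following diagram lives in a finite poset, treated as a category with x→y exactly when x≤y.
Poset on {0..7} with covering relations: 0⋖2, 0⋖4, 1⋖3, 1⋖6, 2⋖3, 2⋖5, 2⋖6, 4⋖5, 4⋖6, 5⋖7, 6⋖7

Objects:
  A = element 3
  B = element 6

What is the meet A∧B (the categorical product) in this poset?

Answer: NO MEET EXISTS

Work:
{x : x⊑A ∧ x⊑B} = {0,1,2}  (A=3, B=6)
  maximal lower bounds 1 and 2 are incomparable: neither 1⊑2 nor 2⊑1
→ no greatest lower bound exists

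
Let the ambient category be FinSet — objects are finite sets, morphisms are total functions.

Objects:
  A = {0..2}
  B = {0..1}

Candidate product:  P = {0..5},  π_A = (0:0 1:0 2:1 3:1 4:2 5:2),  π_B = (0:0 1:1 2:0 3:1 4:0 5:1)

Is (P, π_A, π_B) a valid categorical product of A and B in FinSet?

|A|·|B| = 3·2 = 6;  |P| = 6
Check the pairing map k ↦ (π_A(k), π_B(k)):
  0 : (0,0)
  1 : (0,1)
  2 : (1,0)
  3 : (1,1)
  4 : (2,0)
  5 : (2,1)
distinct pairs in image: 6 / 6 needed
  → bijection onto A×B; projections well-typed.

Answer: VALID PRODUCT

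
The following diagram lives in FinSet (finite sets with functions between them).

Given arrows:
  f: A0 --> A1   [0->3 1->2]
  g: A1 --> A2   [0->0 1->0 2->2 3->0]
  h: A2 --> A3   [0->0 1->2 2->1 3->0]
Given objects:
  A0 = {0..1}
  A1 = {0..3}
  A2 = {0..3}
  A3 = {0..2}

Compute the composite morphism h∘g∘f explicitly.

  0 f-->3 g-->0 h-->0
  1 f-->2 g-->2 h-->1
composite: [0->0 1->1]

Answer: [0->0 1->1]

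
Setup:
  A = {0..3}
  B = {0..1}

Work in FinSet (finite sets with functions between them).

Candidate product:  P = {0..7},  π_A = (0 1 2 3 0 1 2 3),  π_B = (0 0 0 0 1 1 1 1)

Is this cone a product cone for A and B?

Answer: VALID PRODUCT

Trace:
|A|·|B| = 4·2 = 8;  |P| = 8
Check the pairing map k ↦ (π_A(k), π_B(k)):
  0 : (0,0)
  1 : (1,0)
  2 : (2,0)
  3 : (3,0)
  4 : (0,1)
  5 : (1,1)
  6 : (2,1)
  7 : (3,1)
distinct pairs in image: 8 / 8 needed
  → bijection onto A×B; projections well-typed.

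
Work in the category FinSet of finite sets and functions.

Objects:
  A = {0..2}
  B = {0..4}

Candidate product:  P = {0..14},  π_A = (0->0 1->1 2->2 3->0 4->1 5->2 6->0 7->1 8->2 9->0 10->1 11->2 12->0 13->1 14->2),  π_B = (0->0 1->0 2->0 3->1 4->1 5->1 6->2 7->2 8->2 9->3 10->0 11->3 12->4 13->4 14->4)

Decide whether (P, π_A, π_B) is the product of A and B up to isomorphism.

Answer: NOT A VALID PRODUCT — duplicate pair at indices 1,10

Derivation:
|A|·|B| = 3·5 = 15;  |P| = 15
Check the pairing map k ↦ (π_A(k), π_B(k)):
  0 -> (0,0)
  1 -> (1,0)
  2 -> (2,0)
  3 -> (0,1)
  4 -> (1,1)
  5 -> (2,1)
  6 -> (0,2)
  7 -> (1,2)
  8 -> (2,2)
  9 -> (0,3)
  10 -> (1,0)  ✗ repeats pair of k=1
  11 -> (2,3)
  12 -> (0,4)
  13 -> (1,4)
  14 -> (2,4)
distinct pairs in image: 14 / 15 needed
  → (1,0) hit at k=1 and k=10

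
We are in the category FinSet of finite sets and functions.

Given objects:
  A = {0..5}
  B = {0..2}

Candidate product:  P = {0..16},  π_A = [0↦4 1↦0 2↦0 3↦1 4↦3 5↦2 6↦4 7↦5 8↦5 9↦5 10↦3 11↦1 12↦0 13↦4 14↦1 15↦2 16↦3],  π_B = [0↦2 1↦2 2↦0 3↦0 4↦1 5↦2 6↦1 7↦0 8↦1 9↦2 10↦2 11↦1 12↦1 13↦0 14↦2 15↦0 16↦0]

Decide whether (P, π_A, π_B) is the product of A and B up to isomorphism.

Answer: NOT A VALID PRODUCT — |P|=17 ≠ |A|·|B|=18

Derivation:
|A|·|B| = 6·3 = 18;  |P| = 17
  → cardinalities differ; no bijection possible.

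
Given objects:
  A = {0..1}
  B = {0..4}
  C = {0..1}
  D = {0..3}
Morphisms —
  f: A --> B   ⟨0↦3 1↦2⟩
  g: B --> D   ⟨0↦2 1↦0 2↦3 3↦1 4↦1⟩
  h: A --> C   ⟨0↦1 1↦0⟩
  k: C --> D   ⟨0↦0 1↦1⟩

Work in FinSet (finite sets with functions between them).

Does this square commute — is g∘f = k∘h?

Along f;g (path 1):
  0 f-->3 g-->1
  1 f-->2 g-->3
  composite₁ = ⟨0↦1 1↦3⟩
Along h;k (path 2):
  0 h-->1 k-->1
  1 h-->0 k-->0
  composite₂ = ⟨0↦1 1↦0⟩
Equal? differ; not commutative

Answer: DOES NOT COMMUTE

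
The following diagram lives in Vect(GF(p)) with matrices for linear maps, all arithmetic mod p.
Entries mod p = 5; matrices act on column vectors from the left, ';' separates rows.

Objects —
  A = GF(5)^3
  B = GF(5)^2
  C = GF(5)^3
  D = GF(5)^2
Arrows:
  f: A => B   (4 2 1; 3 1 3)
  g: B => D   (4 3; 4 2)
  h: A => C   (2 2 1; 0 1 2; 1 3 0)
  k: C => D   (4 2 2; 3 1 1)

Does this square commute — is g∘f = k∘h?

Along f;g (path 1):
  e0=⟨1,0,0⟩ f=>⟨4,3⟩ g=>⟨0,2⟩
  e1=⟨0,1,0⟩ f=>⟨2,1⟩ g=>⟨1,0⟩
  e2=⟨0,0,1⟩ f=>⟨1,3⟩ g=>⟨3,0⟩
  composite₁ = (0 1 3; 2 0 0)
Along h;k (path 2):
  e0=⟨1,0,0⟩ h=>⟨2,0,1⟩ k=>⟨0,2⟩
  e1=⟨0,1,0⟩ h=>⟨2,1,3⟩ k=>⟨1,0⟩
  e2=⟨0,0,1⟩ h=>⟨1,2,0⟩ k=>⟨3,0⟩
  composite₂ = (0 1 3; 2 0 0)
Equal? same morphism ✓

Answer: COMMUTES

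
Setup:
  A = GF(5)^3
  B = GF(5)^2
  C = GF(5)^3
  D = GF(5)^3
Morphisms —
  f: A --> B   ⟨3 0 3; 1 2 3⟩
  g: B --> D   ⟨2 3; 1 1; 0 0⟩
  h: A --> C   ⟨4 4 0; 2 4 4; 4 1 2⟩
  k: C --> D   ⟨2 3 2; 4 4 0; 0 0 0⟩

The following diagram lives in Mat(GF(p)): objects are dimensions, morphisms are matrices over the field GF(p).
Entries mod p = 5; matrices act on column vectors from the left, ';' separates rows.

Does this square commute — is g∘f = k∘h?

Answer: DOES NOT COMMUTE

Derivation:
1) trace f;g:
  e0=⟨1,0,0⟩ f-->⟨3,1⟩ g-->⟨4,4,0⟩
  e1=⟨0,1,0⟩ f-->⟨0,2⟩ g-->⟨1,2,0⟩
  e2=⟨0,0,1⟩ f-->⟨3,3⟩ g-->⟨0,1,0⟩
  result₁ = ⟨4 1 0; 4 2 1; 0 0 0⟩
2) trace h;k:
  e0=⟨1,0,0⟩ h-->⟨4,2,4⟩ k-->⟨2,4,0⟩
  e1=⟨0,1,0⟩ h-->⟨4,4,1⟩ k-->⟨2,2,0⟩
  e2=⟨0,0,1⟩ h-->⟨0,4,2⟩ k-->⟨1,1,0⟩
  result₂ = ⟨2 2 1; 4 2 1; 0 0 0⟩
Equal? NO — does not commute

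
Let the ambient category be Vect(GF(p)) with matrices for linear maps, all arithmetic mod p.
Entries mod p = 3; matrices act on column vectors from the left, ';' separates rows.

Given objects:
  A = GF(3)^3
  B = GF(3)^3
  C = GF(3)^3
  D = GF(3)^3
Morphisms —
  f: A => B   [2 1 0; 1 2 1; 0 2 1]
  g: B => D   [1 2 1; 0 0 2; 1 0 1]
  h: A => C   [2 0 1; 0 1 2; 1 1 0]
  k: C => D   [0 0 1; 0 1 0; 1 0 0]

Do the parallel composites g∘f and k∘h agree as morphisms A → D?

Answer: COMMUTES

Trace:
1) trace f;g:
  e0=⟨1,0,0⟩ f=>⟨2,1,0⟩ g=>⟨1,0,2⟩
  e1=⟨0,1,0⟩ f=>⟨1,2,2⟩ g=>⟨1,1,0⟩
  e2=⟨0,0,1⟩ f=>⟨0,1,1⟩ g=>⟨0,2,1⟩
  composite₁ = [1 1 0; 0 1 2; 2 0 1]
2) trace h;k:
  e0=⟨1,0,0⟩ h=>⟨2,0,1⟩ k=>⟨1,0,2⟩
  e1=⟨0,1,0⟩ h=>⟨0,1,1⟩ k=>⟨1,1,0⟩
  e2=⟨0,0,1⟩ h=>⟨1,2,0⟩ k=>⟨0,2,1⟩
  composite₂ = [1 1 0; 0 1 2; 2 0 1]
Equal? YES — commutes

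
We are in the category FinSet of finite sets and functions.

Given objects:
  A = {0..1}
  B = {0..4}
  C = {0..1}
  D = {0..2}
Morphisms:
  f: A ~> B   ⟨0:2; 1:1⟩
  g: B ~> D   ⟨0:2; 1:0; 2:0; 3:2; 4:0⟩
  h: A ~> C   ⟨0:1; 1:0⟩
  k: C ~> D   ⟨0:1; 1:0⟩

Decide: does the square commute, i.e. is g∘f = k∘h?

Answer: DOES NOT COMMUTE

Derivation:
Along f;g (path 1):
  0 f~>2 g~>0
  1 f~>1 g~>0
  result₁ = ⟨0:0; 1:0⟩
Along h;k (path 2):
  0 h~>1 k~>0
  1 h~>0 k~>1
  result₂ = ⟨0:0; 1:1⟩
Equal? distinct morphisms ✗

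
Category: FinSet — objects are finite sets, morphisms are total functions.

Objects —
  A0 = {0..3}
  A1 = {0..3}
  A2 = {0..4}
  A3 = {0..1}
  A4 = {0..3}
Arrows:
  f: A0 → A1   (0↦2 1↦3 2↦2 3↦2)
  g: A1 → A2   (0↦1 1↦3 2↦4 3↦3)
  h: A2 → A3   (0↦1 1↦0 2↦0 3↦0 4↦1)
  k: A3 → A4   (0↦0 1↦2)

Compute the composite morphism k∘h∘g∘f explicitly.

  0 f→2 g→4 h→1 k→2
  1 f→3 g→3 h→0 k→0
  2 f→2 g→4 h→1 k→2
  3 f→2 g→4 h→1 k→2
⟦path⟧: (0↦2 1↦0 2↦2 3↦2)

Answer: (0↦2 1↦0 2↦2 3↦2)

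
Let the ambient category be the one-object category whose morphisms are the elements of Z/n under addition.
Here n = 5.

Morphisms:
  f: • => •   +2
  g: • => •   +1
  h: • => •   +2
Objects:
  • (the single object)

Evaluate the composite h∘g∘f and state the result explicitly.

  0 +2≡2 +1≡3 +2≡0  (mod 5)
composite: +0

Answer: +0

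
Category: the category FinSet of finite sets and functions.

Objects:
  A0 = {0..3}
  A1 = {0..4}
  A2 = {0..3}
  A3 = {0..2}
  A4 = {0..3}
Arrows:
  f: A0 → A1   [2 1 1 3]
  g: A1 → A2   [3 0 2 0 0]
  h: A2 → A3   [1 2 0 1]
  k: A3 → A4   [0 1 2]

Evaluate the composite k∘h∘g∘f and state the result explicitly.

Answer: [0 1 1 1]

Derivation:
  0 f→2 g→2 h→0 k→0
  1 f→1 g→0 h→1 k→1
  2 f→1 g→0 h→1 k→1
  3 f→3 g→0 h→1 k→1
result: [0 1 1 1]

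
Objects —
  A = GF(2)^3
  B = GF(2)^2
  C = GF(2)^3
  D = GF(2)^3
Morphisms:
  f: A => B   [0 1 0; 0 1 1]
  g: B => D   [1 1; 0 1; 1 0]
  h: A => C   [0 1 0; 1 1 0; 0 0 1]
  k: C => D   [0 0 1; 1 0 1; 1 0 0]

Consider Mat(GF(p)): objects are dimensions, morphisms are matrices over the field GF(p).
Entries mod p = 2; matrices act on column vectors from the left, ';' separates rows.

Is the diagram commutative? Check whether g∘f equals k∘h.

Along f;g (path 1):
  e0=(1,0,0) f=>(0,0) g=>(0,0,0)
  e1=(0,1,0) f=>(1,1) g=>(0,1,1)
  e2=(0,0,1) f=>(0,1) g=>(1,1,0)
  ⟦path⟧₁ = [0 0 1; 0 1 1; 0 1 0]
Along h;k (path 2):
  e0=(1,0,0) h=>(0,1,0) k=>(0,0,0)
  e1=(0,1,0) h=>(1,1,0) k=>(0,1,1)
  e2=(0,0,1) h=>(0,0,1) k=>(1,1,0)
  ⟦path⟧₂ = [0 0 1; 0 1 1; 0 1 0]
Equal? equal; square commutes

Answer: COMMUTES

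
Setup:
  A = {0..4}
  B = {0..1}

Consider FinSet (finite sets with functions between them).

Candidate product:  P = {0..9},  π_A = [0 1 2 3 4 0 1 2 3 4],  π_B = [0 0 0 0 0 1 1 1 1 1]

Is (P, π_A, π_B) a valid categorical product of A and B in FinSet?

Answer: VALID PRODUCT

Work:
|A|·|B| = 5·2 = 10;  |P| = 10
Check the pairing map k ↦ (π_A(k), π_B(k)):
  0 -> (0,0)
  1 -> (1,0)
  2 -> (2,0)
  3 -> (3,0)
  4 -> (4,0)
  5 -> (0,1)
  6 -> (1,1)
  7 -> (2,1)
  8 -> (3,1)
  9 -> (4,1)
distinct pairs in image: 10 / 10 needed
  → bijection onto A×B; projections well-typed.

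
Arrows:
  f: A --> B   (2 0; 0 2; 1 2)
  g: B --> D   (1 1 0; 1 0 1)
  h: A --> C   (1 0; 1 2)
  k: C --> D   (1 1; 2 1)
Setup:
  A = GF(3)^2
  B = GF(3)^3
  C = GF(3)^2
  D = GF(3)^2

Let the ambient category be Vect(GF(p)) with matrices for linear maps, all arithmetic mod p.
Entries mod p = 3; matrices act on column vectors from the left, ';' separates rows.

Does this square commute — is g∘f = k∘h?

Answer: COMMUTES

Trace:
Path 1 = f;g:
  e0=(1,0) f-->(2,0,1) g-->(2,0)
  e1=(0,1) f-->(0,2,2) g-->(2,2)
  result₁ = (2 2; 0 2)
Path 2 = h;k:
  e0=(1,0) h-->(1,1) k-->(2,0)
  e1=(0,1) h-->(0,2) k-->(2,2)
  result₂ = (2 2; 0 2)
Equal? equal; square commutes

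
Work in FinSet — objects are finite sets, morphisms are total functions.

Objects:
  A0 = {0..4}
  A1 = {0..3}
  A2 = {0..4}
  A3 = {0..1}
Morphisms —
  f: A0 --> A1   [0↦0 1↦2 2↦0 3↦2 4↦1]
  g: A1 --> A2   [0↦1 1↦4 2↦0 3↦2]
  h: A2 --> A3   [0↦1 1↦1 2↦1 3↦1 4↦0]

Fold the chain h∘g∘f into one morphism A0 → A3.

  0 f-->0 g-->1 h-->1
  1 f-->2 g-->0 h-->1
  2 f-->0 g-->1 h-->1
  3 f-->2 g-->0 h-->1
  4 f-->1 g-->4 h-->0
result: [0↦1 1↦1 2↦1 3↦1 4↦0]

Answer: [0↦1 1↦1 2↦1 3↦1 4↦0]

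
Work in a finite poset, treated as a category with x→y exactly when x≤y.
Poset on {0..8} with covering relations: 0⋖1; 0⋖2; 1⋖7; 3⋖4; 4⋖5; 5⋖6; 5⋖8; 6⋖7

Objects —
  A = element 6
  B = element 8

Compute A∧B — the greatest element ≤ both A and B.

{x : x≤A ∧ x≤B} = {3,4,5}  (A=6, B=8)
  3 ≤ 5
  4 ≤ 5
  5 ≤ 5
glb = 5

Answer: A∧B = 5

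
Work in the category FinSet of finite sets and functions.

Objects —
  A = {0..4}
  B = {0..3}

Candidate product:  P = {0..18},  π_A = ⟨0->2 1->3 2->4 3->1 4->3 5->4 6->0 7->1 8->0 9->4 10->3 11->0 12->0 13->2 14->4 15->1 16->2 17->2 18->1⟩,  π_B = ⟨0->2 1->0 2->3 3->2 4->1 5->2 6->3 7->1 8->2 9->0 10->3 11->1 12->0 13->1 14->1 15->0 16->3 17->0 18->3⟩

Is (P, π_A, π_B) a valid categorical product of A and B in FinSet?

Answer: NOT A VALID PRODUCT — |P|=19 ≠ |A|·|B|=20

Derivation:
|A|·|B| = 5·4 = 20;  |P| = 19
  → cardinalities differ; no bijection possible.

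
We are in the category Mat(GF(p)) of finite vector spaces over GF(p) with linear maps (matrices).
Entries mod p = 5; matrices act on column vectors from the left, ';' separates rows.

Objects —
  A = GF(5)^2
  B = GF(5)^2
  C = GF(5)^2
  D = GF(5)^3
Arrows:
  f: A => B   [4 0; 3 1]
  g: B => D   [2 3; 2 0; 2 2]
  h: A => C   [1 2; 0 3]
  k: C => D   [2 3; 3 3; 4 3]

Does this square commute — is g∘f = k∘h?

Path 1 = f;g:
  e0=(1,0) f=>(4,3) g=>(2,3,4)
  e1=(0,1) f=>(0,1) g=>(3,0,2)
  result₁ = [2 3; 3 0; 4 2]
Path 2 = h;k:
  e0=(1,0) h=>(1,0) k=>(2,3,4)
  e1=(0,1) h=>(2,3) k=>(3,0,2)
  result₂ = [2 3; 3 0; 4 2]
Equal? YES — commutes

Answer: COMMUTES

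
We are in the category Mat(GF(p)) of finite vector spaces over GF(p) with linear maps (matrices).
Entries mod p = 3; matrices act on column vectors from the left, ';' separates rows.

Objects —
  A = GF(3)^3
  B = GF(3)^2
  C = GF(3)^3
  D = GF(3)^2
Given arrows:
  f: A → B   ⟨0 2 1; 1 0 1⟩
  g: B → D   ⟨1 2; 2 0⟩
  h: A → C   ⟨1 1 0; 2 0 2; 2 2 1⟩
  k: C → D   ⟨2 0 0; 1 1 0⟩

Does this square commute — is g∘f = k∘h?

Along f;g (path 1):
  e0=⟨1,0,0⟩ f→⟨0,1⟩ g→⟨2,0⟩
  e1=⟨0,1,0⟩ f→⟨2,0⟩ g→⟨2,1⟩
  e2=⟨0,0,1⟩ f→⟨1,1⟩ g→⟨0,2⟩
  composite₁ = ⟨2 2 0; 0 1 2⟩
Along h;k (path 2):
  e0=⟨1,0,0⟩ h→⟨1,2,2⟩ k→⟨2,0⟩
  e1=⟨0,1,0⟩ h→⟨1,0,2⟩ k→⟨2,1⟩
  e2=⟨0,0,1⟩ h→⟨0,2,1⟩ k→⟨0,2⟩
  composite₂ = ⟨2 2 0; 0 1 2⟩
Equal? equal; square commutes

Answer: COMMUTES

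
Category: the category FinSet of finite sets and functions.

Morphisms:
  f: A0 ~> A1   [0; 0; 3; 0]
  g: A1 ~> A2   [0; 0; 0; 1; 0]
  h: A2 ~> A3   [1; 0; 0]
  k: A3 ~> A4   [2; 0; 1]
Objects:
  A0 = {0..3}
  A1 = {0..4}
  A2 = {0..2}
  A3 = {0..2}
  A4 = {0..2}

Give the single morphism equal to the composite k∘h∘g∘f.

Answer: [0; 0; 2; 0]

Derivation:
  0 f~>0 g~>0 h~>1 k~>0
  1 f~>0 g~>0 h~>1 k~>0
  2 f~>3 g~>1 h~>0 k~>2
  3 f~>0 g~>0 h~>1 k~>0
result: [0; 0; 2; 0]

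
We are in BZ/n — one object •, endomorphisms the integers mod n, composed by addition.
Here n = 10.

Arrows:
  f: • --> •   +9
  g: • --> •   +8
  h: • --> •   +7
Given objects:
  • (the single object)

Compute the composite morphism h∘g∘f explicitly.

Answer: +4

Derivation:
  0 +9≡9 +8≡7 +7≡4  (mod 10)
⟦path⟧: +4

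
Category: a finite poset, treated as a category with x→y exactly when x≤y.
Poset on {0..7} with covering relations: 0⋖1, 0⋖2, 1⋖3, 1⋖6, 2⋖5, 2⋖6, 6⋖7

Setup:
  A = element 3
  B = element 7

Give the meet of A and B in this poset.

Common predecessors of 3,7: {0,1}
  0 <= 1
  1 <= 1
glb = 1

Answer: A∧B = 1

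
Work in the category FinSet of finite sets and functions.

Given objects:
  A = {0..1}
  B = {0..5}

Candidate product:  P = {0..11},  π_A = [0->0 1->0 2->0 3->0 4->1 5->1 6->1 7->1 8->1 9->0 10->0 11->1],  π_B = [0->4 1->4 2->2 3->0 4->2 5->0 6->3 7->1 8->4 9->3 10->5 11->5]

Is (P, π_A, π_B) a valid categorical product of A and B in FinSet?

|A|·|B| = 2·6 = 12;  |P| = 12
Check the pairing map k ↦ (π_A(k), π_B(k)):
  0 -> (0,4)
  1 -> (0,4)  ✗ repeats pair of k=0
  2 -> (0,2)
  3 -> (0,0)
  4 -> (1,2)
  5 -> (1,0)
  6 -> (1,3)
  7 -> (1,1)
  8 -> (1,4)
  9 -> (0,3)
  10 -> (0,5)
  11 -> (1,5)
distinct pairs in image: 11 / 12 needed
  → (0,4) hit at k=0 and k=1

Answer: NOT A VALID PRODUCT — duplicate pair at indices 1,0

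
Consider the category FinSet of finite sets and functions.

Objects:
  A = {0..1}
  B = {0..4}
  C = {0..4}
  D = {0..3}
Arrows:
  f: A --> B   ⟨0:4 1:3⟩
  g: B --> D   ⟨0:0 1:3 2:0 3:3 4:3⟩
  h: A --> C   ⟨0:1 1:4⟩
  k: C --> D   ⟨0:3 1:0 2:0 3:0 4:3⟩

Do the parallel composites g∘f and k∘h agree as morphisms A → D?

Along f;g (path 1):
  0 f-->4 g-->3
  1 f-->3 g-->3
  composite₁ = ⟨0:3 1:3⟩
Along h;k (path 2):
  0 h-->1 k-->0
  1 h-->4 k-->3
  composite₂ = ⟨0:0 1:3⟩
Equal? distinct morphisms ✗

Answer: DOES NOT COMMUTE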